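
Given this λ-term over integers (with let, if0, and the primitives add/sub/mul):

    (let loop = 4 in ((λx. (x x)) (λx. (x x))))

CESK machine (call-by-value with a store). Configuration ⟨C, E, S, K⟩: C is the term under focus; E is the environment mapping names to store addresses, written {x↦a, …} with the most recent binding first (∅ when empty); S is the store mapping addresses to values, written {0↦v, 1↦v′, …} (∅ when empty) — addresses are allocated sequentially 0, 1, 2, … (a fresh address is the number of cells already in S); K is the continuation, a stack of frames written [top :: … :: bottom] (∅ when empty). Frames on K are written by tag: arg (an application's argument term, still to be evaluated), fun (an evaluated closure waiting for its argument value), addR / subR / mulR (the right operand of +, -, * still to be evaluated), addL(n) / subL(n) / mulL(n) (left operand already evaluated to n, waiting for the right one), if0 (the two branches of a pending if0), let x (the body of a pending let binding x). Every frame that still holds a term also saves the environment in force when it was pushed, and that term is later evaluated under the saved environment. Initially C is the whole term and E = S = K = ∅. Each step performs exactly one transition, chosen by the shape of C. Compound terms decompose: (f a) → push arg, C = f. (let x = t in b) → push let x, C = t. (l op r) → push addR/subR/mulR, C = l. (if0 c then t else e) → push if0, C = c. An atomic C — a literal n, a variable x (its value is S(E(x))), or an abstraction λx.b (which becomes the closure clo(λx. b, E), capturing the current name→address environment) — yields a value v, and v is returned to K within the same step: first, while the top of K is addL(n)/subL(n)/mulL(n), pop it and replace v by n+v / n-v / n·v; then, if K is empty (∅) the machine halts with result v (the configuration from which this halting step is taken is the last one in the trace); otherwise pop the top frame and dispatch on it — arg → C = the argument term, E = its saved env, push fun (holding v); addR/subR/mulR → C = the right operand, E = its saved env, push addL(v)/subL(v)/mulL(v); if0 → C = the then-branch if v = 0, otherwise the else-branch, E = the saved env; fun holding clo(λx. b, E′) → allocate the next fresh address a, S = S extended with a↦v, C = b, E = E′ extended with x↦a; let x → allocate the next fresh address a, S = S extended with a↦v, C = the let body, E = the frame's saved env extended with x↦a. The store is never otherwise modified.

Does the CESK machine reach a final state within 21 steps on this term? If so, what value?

Answer: DIVERGES (no final state within 21 steps)

Derivation:
[0] [C=(let loop = 4 in ((λx. (x x)) (λx. (x x)))) | E=∅ | S=∅ | K=∅]
[1] [C=4 | E=∅ | S=∅ | K=[let loop]]
[2] [C=((λx. (x x)) (λx. (x x))) | E={loop↦0} | S={0↦4} | K=∅]
[3] [C=(λx. (x x)) | E={loop↦0} | S={0↦4} | K=[arg]]
[4] [C=(λx. (x x)) | E={loop↦0} | S={0↦4} | K=[fun]]
[5] [C=(x x) | E={x↦1, loop↦0} | S={0↦4, 1↦clo(λx. (x x), {loop↦0})} | K=∅]
[6] [C=x | E={x↦1, loop↦0} | S={0↦4, 1↦clo(λx. (x x), {loop↦0})} | K=[arg]]
[7] [C=x | E={x↦1, loop↦0} | S={0↦4, 1↦clo(λx. (x x), {loop↦0})} | K=[fun]]
[8] [C=(x x) | E={x↦2, loop↦0} | S={0↦4, 1↦clo(λx. (x x), {loop↦0}), 2↦clo(λx. (x x), {loop↦0})} | K=∅]
[9] [C=x | E={x↦2, loop↦0} | S={0↦4, 1↦clo(λx. (x x), {loop↦0}), 2↦clo(λx. (x x), {loop↦0})} | K=[arg]]
[10] [C=x | E={x↦2, loop↦0} | S={0↦4, 1↦clo(λx. (x x), {loop↦0}), 2↦clo(λx. (x x), {loop↦0})} | K=[fun]]
[11] [C=(x x) | E={x↦3, loop↦0} | S={0↦4, 1↦clo(λx. (x x), {loop↦0}), 2↦clo(λx. (x x), {loop↦0}), 3↦clo(λx. (x x), {loop↦0})} | K=∅]
[12] [C=x | E={x↦3, loop↦0} | S={0↦4, 1↦clo(λx. (x x), {loop↦0}), 2↦clo(λx. (x x), {loop↦0}), 3↦clo(λx. (x x), {loop↦0})} | K=[arg]]
[13] [C=x | E={x↦3, loop↦0} | S={0↦4, 1↦clo(λx. (x x), {loop↦0}), 2↦clo(λx. (x x), {loop↦0}), 3↦clo(λx. (x x), {loop↦0})} | K=[fun]]
[14] [C=(x x) | E={x↦4, loop↦0} | S={0↦4, 1↦clo(λx. (x x), {loop↦0}), 2↦clo(λx. (x x), {loop↦0}), 3↦clo(λx. (x x), {loop↦0}), 4↦clo(λx. (x x), {loop↦0})} | K=∅]
[15] [C=x | E={x↦4, loop↦0} | S={0↦4, 1↦clo(λx. (x x), {loop↦0}), 2↦clo(λx. (x x), {loop↦0}), 3↦clo(λx. (x x), {loop↦0}), 4↦clo(λx. (x x), {loop↦0})} | K=[arg]]
[16] [C=x | E={x↦4, loop↦0} | S={0↦4, 1↦clo(λx. (x x), {loop↦0}), 2↦clo(λx. (x x), {loop↦0}), 3↦clo(λx. (x x), {loop↦0}), 4↦clo(λx. (x x), {loop↦0})} | K=[fun]]
[17] [C=(x x) | E={x↦5, loop↦0} | S={0↦4, 1↦clo(λx. (x x), {loop↦0}), 2↦clo(λx. (x x), {loop↦0}), 3↦clo(λx. (x x), {loop↦0}), 4↦clo(λx. (x x), {loop↦0}), 5↦clo(λx. (x x), {loop↦0})} | K=∅]
[18] [C=x | E={x↦5, loop↦0} | S={0↦4, 1↦clo(λx. (x x), {loop↦0}), 2↦clo(λx. (x x), {loop↦0}), 3↦clo(λx. (x x), {loop↦0}), 4↦clo(λx. (x x), {loop↦0}), 5↦clo(λx. (x x), {loop↦0})} | K=[arg]]
[19] [C=x | E={x↦5, loop↦0} | S={0↦4, 1↦clo(λx. (x x), {loop↦0}), 2↦clo(λx. (x x), {loop↦0}), 3↦clo(λx. (x x), {loop↦0}), 4↦clo(λx. (x x), {loop↦0}), 5↦clo(λx. (x x), {loop↦0})} | K=[fun]]
[20] [C=(x x) | E={x↦6, loop↦0} | S={0↦4, 1↦clo(λx. (x x), {loop↦0}), 2↦clo(λx. (x x), {loop↦0}), 3↦clo(λx. (x x), {loop↦0}), 4↦clo(λx. (x x), {loop↦0}), 5↦clo(λx. (x x), {loop↦0}), 6↦clo(λx. (x x), {loop↦0})} | K=∅]
[21] [C=x | E={x↦6, loop↦0} | S={0↦4, 1↦clo(λx. (x x), {loop↦0}), 2↦clo(λx. (x x), {loop↦0}), 3↦clo(λx. (x x), {loop↦0}), 4↦clo(λx. (x x), {loop↦0}), 5↦clo(λx. (x x), {loop↦0}), 6↦clo(λx. (x x), {loop↦0})} | K=[arg]]
→ 21 transitions taken and the configuration is still not final: no result within 21 steps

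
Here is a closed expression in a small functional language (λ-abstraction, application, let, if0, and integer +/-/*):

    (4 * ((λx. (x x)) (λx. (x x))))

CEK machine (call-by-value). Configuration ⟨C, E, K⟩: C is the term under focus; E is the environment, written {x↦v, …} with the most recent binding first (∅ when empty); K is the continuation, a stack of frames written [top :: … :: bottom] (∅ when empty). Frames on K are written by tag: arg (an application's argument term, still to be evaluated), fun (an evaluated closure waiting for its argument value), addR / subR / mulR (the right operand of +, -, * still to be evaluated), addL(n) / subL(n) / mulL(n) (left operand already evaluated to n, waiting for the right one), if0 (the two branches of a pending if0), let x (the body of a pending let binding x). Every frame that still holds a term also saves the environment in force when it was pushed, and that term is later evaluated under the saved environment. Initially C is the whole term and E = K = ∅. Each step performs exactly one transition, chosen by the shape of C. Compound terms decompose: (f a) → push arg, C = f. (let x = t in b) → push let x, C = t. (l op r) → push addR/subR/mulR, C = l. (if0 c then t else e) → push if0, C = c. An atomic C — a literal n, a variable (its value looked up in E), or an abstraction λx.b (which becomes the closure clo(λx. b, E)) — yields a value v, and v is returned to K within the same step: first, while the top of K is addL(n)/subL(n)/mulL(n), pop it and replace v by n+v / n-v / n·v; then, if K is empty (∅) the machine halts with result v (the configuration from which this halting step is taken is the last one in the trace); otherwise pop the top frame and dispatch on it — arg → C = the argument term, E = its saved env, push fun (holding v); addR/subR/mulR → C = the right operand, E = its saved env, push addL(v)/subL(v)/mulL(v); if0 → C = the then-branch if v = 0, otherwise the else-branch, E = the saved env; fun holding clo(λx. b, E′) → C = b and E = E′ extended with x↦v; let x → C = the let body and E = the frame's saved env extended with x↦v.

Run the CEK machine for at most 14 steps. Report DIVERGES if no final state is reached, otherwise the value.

step 0: [C=(4 * ((λx. (x x)) (λx. (x x)))) | E=∅ | K=∅]
step 1: [C=4 | E=∅ | K=[mulR]]
step 2: [C=((λx. (x x)) (λx. (x x))) | E=∅ | K=[mulL(4)]]
step 3: [C=(λx. (x x)) | E=∅ | K=[arg :: mulL(4)]]
step 4: [C=(λx. (x x)) | E=∅ | K=[fun :: mulL(4)]]
step 5: [C=(x x) | E={x↦clo(λx. (x x), ∅)} | K=[mulL(4)]]
step 6: [C=x | E={x↦clo(λx. (x x), ∅)} | K=[arg :: mulL(4)]]
step 7: [C=x | E={x↦clo(λx. (x x), ∅)} | K=[fun :: mulL(4)]]
… configuration repeats with period 3 (steps 5–7 recur indefinitely) …

Answer: DIVERGES (no final state within 14 steps)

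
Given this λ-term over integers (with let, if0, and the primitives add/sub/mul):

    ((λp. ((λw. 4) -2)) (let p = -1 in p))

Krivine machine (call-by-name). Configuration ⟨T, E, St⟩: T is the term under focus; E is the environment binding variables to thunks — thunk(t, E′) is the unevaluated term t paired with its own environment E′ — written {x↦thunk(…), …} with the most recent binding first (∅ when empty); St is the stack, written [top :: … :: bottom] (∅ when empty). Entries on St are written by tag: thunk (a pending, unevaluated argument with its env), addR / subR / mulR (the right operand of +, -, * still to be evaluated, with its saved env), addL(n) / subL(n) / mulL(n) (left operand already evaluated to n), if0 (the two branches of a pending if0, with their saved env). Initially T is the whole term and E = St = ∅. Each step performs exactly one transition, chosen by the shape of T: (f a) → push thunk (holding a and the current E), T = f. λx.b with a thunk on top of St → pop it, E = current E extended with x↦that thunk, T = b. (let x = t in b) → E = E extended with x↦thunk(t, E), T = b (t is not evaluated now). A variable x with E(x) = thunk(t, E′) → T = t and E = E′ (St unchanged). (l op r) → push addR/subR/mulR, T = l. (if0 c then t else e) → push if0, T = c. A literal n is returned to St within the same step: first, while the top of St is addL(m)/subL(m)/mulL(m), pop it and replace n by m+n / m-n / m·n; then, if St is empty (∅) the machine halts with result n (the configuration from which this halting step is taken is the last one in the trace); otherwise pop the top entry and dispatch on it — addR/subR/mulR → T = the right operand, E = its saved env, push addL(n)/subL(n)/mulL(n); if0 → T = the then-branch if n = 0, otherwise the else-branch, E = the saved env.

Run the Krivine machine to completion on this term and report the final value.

0. ⟨T=((λp. ((λw. 4) -2)) (let p = -1 in p)); E=∅; St=∅⟩
1. ⟨T=(λp. ((λw. 4) -2)); E=∅; St=[thunk]⟩
2. ⟨T=((λw. 4) -2); E={p↦thunk((let p = -1 in p), ∅)}; St=∅⟩
3. ⟨T=(λw. 4); E={p↦thunk((let p = -1 in p), ∅)}; St=[thunk]⟩
4. ⟨T=4; E={w↦thunk(-2, {p↦thunk((let p = -1 in p), ∅)}), p↦thunk((let p = -1 in p), ∅)}; St=∅⟩
→ final value 4

Answer: 4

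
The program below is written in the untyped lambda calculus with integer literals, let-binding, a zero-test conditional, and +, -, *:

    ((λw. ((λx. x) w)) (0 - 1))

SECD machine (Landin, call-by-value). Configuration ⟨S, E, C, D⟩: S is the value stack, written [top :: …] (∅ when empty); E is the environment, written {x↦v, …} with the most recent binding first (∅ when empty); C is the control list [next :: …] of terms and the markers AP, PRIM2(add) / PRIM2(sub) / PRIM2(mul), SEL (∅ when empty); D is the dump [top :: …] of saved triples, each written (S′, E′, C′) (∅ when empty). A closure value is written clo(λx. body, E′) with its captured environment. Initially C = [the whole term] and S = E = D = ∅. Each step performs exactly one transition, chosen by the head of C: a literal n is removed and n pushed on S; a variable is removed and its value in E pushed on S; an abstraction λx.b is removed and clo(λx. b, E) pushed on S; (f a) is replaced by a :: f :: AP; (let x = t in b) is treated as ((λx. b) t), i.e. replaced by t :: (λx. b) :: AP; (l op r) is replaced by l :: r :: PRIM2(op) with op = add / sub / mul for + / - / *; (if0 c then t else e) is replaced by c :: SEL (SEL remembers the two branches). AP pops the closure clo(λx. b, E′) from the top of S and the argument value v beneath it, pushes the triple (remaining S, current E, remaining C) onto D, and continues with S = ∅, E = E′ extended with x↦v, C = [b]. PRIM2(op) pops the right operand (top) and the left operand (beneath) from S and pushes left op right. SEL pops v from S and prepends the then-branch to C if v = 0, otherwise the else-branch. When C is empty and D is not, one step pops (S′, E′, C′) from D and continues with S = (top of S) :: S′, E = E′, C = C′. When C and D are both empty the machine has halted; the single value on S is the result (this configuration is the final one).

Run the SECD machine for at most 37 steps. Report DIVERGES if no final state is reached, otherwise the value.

t=0: [S=∅ | E=∅ | C=[((λw. ((λx. x) w)) (0 - 1))] | D=∅]
t=1: [S=∅ | E=∅ | C=[(0 - 1) :: (λw. ((λx. x) w)) :: AP] | D=∅]
t=2: [S=∅ | E=∅ | C=[0 :: 1 :: PRIM2(sub) :: (λw. ((λx. x) w)) :: AP] | D=∅]
t=3: [S=[0] | E=∅ | C=[1 :: PRIM2(sub) :: (λw. ((λx. x) w)) :: AP] | D=∅]
t=4: [S=[1 :: 0] | E=∅ | C=[PRIM2(sub) :: (λw. ((λx. x) w)) :: AP] | D=∅]
t=5: [S=[-1] | E=∅ | C=[(λw. ((λx. x) w)) :: AP] | D=∅]
t=6: [S=[clo(λw. ((λx. x) w), ∅) :: -1] | E=∅ | C=[AP] | D=∅]
t=7: [S=∅ | E={w↦-1} | C=[((λx. x) w)] | D=[(∅, ∅, ∅)]]
t=8: [S=∅ | E={w↦-1} | C=[w :: (λx. x) :: AP] | D=[(∅, ∅, ∅)]]
t=9: [S=[-1] | E={w↦-1} | C=[(λx. x) :: AP] | D=[(∅, ∅, ∅)]]
t=10: [S=[clo(λx. x, {w↦-1}) :: -1] | E={w↦-1} | C=[AP] | D=[(∅, ∅, ∅)]]
t=11: [S=∅ | E={x↦-1, w↦-1} | C=[x] | D=[(∅, {w↦-1}, ∅) :: (∅, ∅, ∅)]]
t=12: [S=[-1] | E={x↦-1, w↦-1} | C=∅ | D=[(∅, {w↦-1}, ∅) :: (∅, ∅, ∅)]]
t=13: [S=[-1] | E={w↦-1} | C=∅ | D=[(∅, ∅, ∅)]]
t=14: [S=[-1] | E=∅ | C=∅ | D=∅]
→ final value -1

Answer: -1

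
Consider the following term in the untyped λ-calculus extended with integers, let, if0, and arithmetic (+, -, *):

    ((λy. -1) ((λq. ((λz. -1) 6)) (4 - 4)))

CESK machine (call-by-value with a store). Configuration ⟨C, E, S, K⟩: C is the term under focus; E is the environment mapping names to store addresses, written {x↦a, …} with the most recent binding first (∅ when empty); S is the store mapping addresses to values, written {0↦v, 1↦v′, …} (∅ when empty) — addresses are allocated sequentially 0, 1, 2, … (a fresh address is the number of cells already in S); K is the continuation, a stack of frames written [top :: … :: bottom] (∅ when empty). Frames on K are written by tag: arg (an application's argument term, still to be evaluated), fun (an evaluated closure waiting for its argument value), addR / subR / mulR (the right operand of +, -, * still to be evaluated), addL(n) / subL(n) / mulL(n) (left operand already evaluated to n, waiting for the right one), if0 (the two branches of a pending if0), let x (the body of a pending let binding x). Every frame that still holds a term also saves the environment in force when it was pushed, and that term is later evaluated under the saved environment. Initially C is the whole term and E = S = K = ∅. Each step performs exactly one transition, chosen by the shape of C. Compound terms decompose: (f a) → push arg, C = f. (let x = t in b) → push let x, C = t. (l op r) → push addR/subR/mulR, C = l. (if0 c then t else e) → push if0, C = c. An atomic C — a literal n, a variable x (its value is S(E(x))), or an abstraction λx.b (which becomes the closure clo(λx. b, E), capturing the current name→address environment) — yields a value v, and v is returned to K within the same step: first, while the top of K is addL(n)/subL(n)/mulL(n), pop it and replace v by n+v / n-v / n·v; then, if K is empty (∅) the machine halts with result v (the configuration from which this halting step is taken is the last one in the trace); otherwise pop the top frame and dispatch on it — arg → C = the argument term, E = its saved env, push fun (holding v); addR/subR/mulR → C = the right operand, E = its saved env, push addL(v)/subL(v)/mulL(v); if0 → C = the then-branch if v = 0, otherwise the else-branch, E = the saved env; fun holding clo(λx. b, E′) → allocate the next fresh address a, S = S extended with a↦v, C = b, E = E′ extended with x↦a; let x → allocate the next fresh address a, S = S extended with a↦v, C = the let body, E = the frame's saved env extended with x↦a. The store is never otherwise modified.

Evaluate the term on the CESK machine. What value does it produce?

Answer: -1

Machine steps:
step 0: <C=((λy. -1) ((λq. ((λz. -1) 6)) (4 - 4))), E=∅, S=∅, K=∅>
step 1: <C=(λy. -1), E=∅, S=∅, K=[arg]>
step 2: <C=((λq. ((λz. -1) 6)) (4 - 4)), E=∅, S=∅, K=[fun]>
step 3: <C=(λq. ((λz. -1) 6)), E=∅, S=∅, K=[arg :: fun]>
step 4: <C=(4 - 4), E=∅, S=∅, K=[fun :: fun]>
step 5: <C=4, E=∅, S=∅, K=[subR :: fun :: fun]>
step 6: <C=4, E=∅, S=∅, K=[subL(4) :: fun :: fun]>
step 7: <C=((λz. -1) 6), E={q↦0}, S={0↦0}, K=[fun]>
step 8: <C=(λz. -1), E={q↦0}, S={0↦0}, K=[arg :: fun]>
step 9: <C=6, E={q↦0}, S={0↦0}, K=[fun :: fun]>
step 10: <C=-1, E={z↦1, q↦0}, S={0↦0, 1↦6}, K=[fun]>
step 11: <C=-1, E={y↦2}, S={0↦0, 1↦6, 2↦-1}, K=∅>
→ final value -1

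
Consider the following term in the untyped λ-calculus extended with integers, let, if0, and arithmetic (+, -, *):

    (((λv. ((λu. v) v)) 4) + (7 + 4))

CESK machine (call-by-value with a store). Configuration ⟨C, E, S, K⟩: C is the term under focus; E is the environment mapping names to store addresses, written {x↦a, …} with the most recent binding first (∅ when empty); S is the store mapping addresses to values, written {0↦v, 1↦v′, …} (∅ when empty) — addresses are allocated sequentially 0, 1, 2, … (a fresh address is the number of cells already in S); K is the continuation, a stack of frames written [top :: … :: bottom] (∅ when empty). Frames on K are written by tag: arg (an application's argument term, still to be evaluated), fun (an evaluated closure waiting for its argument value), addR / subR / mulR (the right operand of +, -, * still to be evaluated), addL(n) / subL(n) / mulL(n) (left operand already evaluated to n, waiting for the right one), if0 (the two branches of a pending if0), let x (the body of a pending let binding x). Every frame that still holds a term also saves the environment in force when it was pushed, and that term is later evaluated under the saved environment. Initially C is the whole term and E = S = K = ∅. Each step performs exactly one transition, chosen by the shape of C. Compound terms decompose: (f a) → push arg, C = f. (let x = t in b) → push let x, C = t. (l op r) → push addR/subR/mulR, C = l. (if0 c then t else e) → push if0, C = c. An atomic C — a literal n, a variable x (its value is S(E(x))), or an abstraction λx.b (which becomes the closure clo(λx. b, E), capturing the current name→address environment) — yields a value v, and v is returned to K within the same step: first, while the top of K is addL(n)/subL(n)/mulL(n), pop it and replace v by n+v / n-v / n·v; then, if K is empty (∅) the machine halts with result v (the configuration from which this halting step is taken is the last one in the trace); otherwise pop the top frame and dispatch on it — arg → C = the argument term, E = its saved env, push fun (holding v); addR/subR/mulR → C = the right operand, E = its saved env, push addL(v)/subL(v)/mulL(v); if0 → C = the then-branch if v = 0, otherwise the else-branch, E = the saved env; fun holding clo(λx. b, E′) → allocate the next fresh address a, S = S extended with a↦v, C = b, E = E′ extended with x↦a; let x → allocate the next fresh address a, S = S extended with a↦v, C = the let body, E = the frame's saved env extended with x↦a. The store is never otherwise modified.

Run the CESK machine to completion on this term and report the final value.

t=0: ⟨C=(((λv. ((λu. v) v)) 4) + (7 + 4)); E=∅; S=∅; K=∅⟩
t=1: ⟨C=((λv. ((λu. v) v)) 4); E=∅; S=∅; K=[addR]⟩
t=2: ⟨C=(λv. ((λu. v) v)); E=∅; S=∅; K=[arg :: addR]⟩
t=3: ⟨C=4; E=∅; S=∅; K=[fun :: addR]⟩
t=4: ⟨C=((λu. v) v); E={v↦0}; S={0↦4}; K=[addR]⟩
t=5: ⟨C=(λu. v); E={v↦0}; S={0↦4}; K=[arg :: addR]⟩
t=6: ⟨C=v; E={v↦0}; S={0↦4}; K=[fun :: addR]⟩
t=7: ⟨C=v; E={u↦1, v↦0}; S={0↦4, 1↦4}; K=[addR]⟩
t=8: ⟨C=(7 + 4); E=∅; S={0↦4, 1↦4}; K=[addL(4)]⟩
t=9: ⟨C=7; E=∅; S={0↦4, 1↦4}; K=[addR :: addL(4)]⟩
t=10: ⟨C=4; E=∅; S={0↦4, 1↦4}; K=[addL(7) :: addL(4)]⟩
→ final value 15

Answer: 15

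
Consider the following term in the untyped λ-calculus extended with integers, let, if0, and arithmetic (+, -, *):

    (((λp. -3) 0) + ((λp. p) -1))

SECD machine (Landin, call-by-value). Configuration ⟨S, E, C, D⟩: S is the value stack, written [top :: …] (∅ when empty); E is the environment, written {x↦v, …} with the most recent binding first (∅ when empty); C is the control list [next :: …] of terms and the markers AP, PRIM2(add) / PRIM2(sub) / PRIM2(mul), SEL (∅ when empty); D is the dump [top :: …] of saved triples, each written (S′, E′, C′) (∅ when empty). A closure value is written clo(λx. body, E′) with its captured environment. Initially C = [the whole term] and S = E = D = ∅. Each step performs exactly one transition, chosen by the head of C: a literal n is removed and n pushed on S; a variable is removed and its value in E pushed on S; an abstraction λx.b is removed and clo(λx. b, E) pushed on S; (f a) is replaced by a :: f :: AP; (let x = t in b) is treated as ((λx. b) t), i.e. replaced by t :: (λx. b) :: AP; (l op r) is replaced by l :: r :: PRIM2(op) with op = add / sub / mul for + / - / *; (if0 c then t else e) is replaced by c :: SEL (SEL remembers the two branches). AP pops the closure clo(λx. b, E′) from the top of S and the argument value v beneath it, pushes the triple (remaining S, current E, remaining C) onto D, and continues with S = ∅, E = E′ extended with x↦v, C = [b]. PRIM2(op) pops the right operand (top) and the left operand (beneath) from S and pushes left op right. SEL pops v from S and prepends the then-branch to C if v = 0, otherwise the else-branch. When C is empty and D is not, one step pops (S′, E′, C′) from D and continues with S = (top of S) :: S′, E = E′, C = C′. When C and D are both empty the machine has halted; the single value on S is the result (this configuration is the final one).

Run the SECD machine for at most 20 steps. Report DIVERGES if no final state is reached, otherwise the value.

step 0: ⟨S=∅; E=∅; C=[(((λp. -3) 0) + ((λp. p) -1))]; D=∅⟩
step 1: ⟨S=∅; E=∅; C=[((λp. -3) 0) :: ((λp. p) -1) :: PRIM2(add)]; D=∅⟩
step 2: ⟨S=∅; E=∅; C=[0 :: (λp. -3) :: AP :: ((λp. p) -1) :: PRIM2(add)]; D=∅⟩
step 3: ⟨S=[0]; E=∅; C=[(λp. -3) :: AP :: ((λp. p) -1) :: PRIM2(add)]; D=∅⟩
step 4: ⟨S=[clo(λp. -3, ∅) :: 0]; E=∅; C=[AP :: ((λp. p) -1) :: PRIM2(add)]; D=∅⟩
step 5: ⟨S=∅; E={p↦0}; C=[-3]; D=[(∅, ∅, [((λp. p) -1) :: PRIM2(add)])]⟩
step 6: ⟨S=[-3]; E={p↦0}; C=∅; D=[(∅, ∅, [((λp. p) -1) :: PRIM2(add)])]⟩
step 7: ⟨S=[-3]; E=∅; C=[((λp. p) -1) :: PRIM2(add)]; D=∅⟩
step 8: ⟨S=[-3]; E=∅; C=[-1 :: (λp. p) :: AP :: PRIM2(add)]; D=∅⟩
step 9: ⟨S=[-1 :: -3]; E=∅; C=[(λp. p) :: AP :: PRIM2(add)]; D=∅⟩
step 10: ⟨S=[clo(λp. p, ∅) :: -1 :: -3]; E=∅; C=[AP :: PRIM2(add)]; D=∅⟩
step 11: ⟨S=∅; E={p↦-1}; C=[p]; D=[([-3], ∅, [PRIM2(add)])]⟩
step 12: ⟨S=[-1]; E={p↦-1}; C=∅; D=[([-3], ∅, [PRIM2(add)])]⟩
step 13: ⟨S=[-1 :: -3]; E=∅; C=[PRIM2(add)]; D=∅⟩
step 14: ⟨S=[-4]; E=∅; C=∅; D=∅⟩
→ final value -4

Answer: -4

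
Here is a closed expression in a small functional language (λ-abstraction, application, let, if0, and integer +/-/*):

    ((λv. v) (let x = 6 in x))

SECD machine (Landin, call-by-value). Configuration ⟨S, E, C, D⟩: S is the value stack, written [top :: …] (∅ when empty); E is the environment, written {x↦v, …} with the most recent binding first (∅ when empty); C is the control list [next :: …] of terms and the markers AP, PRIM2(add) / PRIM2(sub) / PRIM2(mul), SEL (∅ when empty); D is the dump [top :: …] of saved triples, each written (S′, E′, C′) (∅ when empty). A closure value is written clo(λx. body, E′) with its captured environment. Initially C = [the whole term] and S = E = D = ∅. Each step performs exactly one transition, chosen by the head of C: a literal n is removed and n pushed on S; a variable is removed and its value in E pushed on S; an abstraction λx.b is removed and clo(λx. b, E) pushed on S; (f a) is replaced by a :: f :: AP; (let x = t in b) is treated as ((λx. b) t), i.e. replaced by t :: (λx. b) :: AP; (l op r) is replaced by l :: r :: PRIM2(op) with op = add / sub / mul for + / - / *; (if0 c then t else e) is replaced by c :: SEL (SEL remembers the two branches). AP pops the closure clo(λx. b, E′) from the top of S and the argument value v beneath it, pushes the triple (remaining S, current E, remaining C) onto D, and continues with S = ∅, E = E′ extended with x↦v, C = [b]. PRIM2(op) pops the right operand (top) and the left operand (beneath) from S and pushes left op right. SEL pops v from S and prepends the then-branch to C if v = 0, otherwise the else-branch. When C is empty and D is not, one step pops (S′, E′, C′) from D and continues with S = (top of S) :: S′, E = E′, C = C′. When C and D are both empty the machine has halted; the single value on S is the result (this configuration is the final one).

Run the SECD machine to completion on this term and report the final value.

Answer: 6

Derivation:
t=0: <S=∅, E=∅, C=[((λv. v) (let x = 6 in x))], D=∅>
t=1: <S=∅, E=∅, C=[(let x = 6 in x) :: (λv. v) :: AP], D=∅>
t=2: <S=∅, E=∅, C=[6 :: (λx. x) :: AP :: (λv. v) :: AP], D=∅>
t=3: <S=[6], E=∅, C=[(λx. x) :: AP :: (λv. v) :: AP], D=∅>
t=4: <S=[clo(λx. x, ∅) :: 6], E=∅, C=[AP :: (λv. v) :: AP], D=∅>
t=5: <S=∅, E={x↦6}, C=[x], D=[(∅, ∅, [(λv. v) :: AP])]>
t=6: <S=[6], E={x↦6}, C=∅, D=[(∅, ∅, [(λv. v) :: AP])]>
t=7: <S=[6], E=∅, C=[(λv. v) :: AP], D=∅>
t=8: <S=[clo(λv. v, ∅) :: 6], E=∅, C=[AP], D=∅>
t=9: <S=∅, E={v↦6}, C=[v], D=[(∅, ∅, ∅)]>
t=10: <S=[6], E={v↦6}, C=∅, D=[(∅, ∅, ∅)]>
t=11: <S=[6], E=∅, C=∅, D=∅>
→ final value 6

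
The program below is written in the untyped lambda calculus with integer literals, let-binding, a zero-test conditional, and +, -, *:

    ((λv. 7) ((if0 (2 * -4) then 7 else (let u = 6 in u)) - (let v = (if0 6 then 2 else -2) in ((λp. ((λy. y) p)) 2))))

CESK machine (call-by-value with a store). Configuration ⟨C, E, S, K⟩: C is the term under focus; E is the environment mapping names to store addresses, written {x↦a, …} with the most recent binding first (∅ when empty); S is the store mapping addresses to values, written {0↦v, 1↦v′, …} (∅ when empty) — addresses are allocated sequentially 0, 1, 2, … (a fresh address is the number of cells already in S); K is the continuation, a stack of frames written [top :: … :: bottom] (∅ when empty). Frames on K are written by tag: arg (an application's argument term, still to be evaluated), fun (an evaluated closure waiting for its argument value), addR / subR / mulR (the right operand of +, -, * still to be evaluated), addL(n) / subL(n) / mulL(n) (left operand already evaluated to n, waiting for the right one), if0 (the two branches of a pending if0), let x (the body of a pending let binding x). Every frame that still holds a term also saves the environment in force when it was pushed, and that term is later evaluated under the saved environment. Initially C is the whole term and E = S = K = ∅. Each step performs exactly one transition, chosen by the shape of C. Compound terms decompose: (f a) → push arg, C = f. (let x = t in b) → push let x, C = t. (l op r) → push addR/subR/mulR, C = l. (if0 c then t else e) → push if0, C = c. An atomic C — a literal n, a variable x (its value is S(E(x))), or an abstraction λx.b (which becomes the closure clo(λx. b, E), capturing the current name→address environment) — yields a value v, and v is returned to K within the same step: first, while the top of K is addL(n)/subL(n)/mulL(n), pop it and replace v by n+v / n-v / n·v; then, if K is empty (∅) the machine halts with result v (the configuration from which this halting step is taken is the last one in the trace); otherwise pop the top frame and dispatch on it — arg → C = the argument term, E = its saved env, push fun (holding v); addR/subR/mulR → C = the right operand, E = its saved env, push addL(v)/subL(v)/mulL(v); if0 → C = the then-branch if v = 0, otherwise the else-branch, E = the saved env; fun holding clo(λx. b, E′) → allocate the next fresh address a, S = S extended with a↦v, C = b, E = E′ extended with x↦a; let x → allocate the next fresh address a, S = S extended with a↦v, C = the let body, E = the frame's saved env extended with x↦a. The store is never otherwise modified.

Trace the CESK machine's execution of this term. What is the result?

Answer: 7

Derivation:
[0] <C=((λv. 7) ((if0 (2 * -4) then 7 else (let u = 6 in u)) - (let v = (if0 6 then 2 else -2) in ((λp. ((λy. y) p)) 2)))), E=∅, S=∅, K=∅>
[1] <C=(λv. 7), E=∅, S=∅, K=[arg]>
[2] <C=((if0 (2 * -4) then 7 else (let u = 6 in u)) - (let v = (if0 6 then 2 else -2) in ((λp. ((λy. y) p)) 2))), E=∅, S=∅, K=[fun]>
[3] <C=(if0 (2 * -4) then 7 else (let u = 6 in u)), E=∅, S=∅, K=[subR :: fun]>
[4] <C=(2 * -4), E=∅, S=∅, K=[if0 :: subR :: fun]>
[5] <C=2, E=∅, S=∅, K=[mulR :: if0 :: subR :: fun]>
[6] <C=-4, E=∅, S=∅, K=[mulL(2) :: if0 :: subR :: fun]>
[7] <C=(let u = 6 in u), E=∅, S=∅, K=[subR :: fun]>
[8] <C=6, E=∅, S=∅, K=[let u :: subR :: fun]>
[9] <C=u, E={u↦0}, S={0↦6}, K=[subR :: fun]>
[10] <C=(let v = (if0 6 then 2 else -2) in ((λp. ((λy. y) p)) 2)), E=∅, S={0↦6}, K=[subL(6) :: fun]>
[11] <C=(if0 6 then 2 else -2), E=∅, S={0↦6}, K=[let v :: subL(6) :: fun]>
[12] <C=6, E=∅, S={0↦6}, K=[if0 :: let v :: subL(6) :: fun]>
[13] <C=-2, E=∅, S={0↦6}, K=[let v :: subL(6) :: fun]>
[14] <C=((λp. ((λy. y) p)) 2), E={v↦1}, S={0↦6, 1↦-2}, K=[subL(6) :: fun]>
[15] <C=(λp. ((λy. y) p)), E={v↦1}, S={0↦6, 1↦-2}, K=[arg :: subL(6) :: fun]>
[16] <C=2, E={v↦1}, S={0↦6, 1↦-2}, K=[fun :: subL(6) :: fun]>
[17] <C=((λy. y) p), E={p↦2, v↦1}, S={0↦6, 1↦-2, 2↦2}, K=[subL(6) :: fun]>
[18] <C=(λy. y), E={p↦2, v↦1}, S={0↦6, 1↦-2, 2↦2}, K=[arg :: subL(6) :: fun]>
[19] <C=p, E={p↦2, v↦1}, S={0↦6, 1↦-2, 2↦2}, K=[fun :: subL(6) :: fun]>
[20] <C=y, E={y↦3, p↦2, v↦1}, S={0↦6, 1↦-2, 2↦2, 3↦2}, K=[subL(6) :: fun]>
[21] <C=7, E={v↦4}, S={0↦6, 1↦-2, 2↦2, 3↦2, 4↦4}, K=∅>
→ final value 7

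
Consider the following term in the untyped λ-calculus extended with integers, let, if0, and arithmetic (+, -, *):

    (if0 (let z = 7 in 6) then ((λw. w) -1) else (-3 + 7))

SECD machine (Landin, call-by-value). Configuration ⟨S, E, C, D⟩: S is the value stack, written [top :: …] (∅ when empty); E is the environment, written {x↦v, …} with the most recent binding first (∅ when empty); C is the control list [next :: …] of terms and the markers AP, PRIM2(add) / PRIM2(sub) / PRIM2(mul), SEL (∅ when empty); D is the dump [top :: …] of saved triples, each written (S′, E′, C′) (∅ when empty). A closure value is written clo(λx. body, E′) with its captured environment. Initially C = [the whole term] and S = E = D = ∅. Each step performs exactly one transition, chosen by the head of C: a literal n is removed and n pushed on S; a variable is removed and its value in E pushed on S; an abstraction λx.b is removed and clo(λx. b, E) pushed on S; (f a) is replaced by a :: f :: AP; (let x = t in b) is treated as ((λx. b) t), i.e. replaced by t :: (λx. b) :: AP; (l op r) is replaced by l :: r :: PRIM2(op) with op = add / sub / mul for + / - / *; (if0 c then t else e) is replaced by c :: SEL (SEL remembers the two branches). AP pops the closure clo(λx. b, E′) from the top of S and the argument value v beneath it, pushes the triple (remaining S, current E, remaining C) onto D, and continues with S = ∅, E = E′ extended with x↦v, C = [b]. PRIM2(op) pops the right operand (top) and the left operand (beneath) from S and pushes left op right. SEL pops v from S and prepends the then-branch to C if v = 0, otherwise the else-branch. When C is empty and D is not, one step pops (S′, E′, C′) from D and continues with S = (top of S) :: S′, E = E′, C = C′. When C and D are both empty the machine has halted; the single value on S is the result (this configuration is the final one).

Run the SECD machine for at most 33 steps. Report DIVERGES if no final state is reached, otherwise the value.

Answer: 4

Machine steps:
[0] <S=∅, E=∅, C=[(if0 (let z = 7 in 6) then ((λw. w) -1) else (-3 + 7))], D=∅>
[1] <S=∅, E=∅, C=[(let z = 7 in 6) :: SEL], D=∅>
[2] <S=∅, E=∅, C=[7 :: (λz. 6) :: AP :: SEL], D=∅>
[3] <S=[7], E=∅, C=[(λz. 6) :: AP :: SEL], D=∅>
[4] <S=[clo(λz. 6, ∅) :: 7], E=∅, C=[AP :: SEL], D=∅>
[5] <S=∅, E={z↦7}, C=[6], D=[(∅, ∅, [SEL])]>
[6] <S=[6], E={z↦7}, C=∅, D=[(∅, ∅, [SEL])]>
[7] <S=[6], E=∅, C=[SEL], D=∅>
[8] <S=∅, E=∅, C=[(-3 + 7)], D=∅>
[9] <S=∅, E=∅, C=[-3 :: 7 :: PRIM2(add)], D=∅>
[10] <S=[-3], E=∅, C=[7 :: PRIM2(add)], D=∅>
[11] <S=[7 :: -3], E=∅, C=[PRIM2(add)], D=∅>
[12] <S=[4], E=∅, C=∅, D=∅>
→ final value 4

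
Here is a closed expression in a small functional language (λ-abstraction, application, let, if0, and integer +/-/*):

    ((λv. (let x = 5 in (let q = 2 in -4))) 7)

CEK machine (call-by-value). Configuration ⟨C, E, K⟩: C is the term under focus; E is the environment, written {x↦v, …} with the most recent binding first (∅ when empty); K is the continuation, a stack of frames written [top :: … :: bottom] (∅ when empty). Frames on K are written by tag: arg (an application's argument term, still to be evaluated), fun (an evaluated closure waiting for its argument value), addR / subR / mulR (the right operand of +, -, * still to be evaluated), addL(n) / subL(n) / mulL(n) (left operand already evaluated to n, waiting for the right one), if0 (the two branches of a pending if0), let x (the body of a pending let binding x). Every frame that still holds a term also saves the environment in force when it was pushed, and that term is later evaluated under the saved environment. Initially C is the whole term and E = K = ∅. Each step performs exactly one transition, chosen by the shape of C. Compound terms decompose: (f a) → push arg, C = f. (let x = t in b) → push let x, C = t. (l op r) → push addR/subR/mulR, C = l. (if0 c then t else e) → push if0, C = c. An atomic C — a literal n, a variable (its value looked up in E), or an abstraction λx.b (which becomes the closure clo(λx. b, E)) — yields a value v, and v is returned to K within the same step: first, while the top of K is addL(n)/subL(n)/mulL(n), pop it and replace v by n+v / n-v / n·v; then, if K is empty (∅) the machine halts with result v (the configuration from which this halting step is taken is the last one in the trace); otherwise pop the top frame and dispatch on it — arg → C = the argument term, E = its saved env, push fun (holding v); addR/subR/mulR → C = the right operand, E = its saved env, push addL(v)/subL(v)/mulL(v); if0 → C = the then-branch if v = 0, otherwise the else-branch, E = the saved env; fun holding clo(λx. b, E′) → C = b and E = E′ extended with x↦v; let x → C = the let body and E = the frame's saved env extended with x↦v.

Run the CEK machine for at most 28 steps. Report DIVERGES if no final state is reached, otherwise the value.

Answer: -4

Execution trace:
step 0: <C=((λv. (let x = 5 in (let q = 2 in -4))) 7), E=∅, K=∅>
step 1: <C=(λv. (let x = 5 in (let q = 2 in -4))), E=∅, K=[arg]>
step 2: <C=7, E=∅, K=[fun]>
step 3: <C=(let x = 5 in (let q = 2 in -4)), E={v↦7}, K=∅>
step 4: <C=5, E={v↦7}, K=[let x]>
step 5: <C=(let q = 2 in -4), E={x↦5, v↦7}, K=∅>
step 6: <C=2, E={x↦5, v↦7}, K=[let q]>
step 7: <C=-4, E={q↦2, x↦5, v↦7}, K=∅>
→ final value -4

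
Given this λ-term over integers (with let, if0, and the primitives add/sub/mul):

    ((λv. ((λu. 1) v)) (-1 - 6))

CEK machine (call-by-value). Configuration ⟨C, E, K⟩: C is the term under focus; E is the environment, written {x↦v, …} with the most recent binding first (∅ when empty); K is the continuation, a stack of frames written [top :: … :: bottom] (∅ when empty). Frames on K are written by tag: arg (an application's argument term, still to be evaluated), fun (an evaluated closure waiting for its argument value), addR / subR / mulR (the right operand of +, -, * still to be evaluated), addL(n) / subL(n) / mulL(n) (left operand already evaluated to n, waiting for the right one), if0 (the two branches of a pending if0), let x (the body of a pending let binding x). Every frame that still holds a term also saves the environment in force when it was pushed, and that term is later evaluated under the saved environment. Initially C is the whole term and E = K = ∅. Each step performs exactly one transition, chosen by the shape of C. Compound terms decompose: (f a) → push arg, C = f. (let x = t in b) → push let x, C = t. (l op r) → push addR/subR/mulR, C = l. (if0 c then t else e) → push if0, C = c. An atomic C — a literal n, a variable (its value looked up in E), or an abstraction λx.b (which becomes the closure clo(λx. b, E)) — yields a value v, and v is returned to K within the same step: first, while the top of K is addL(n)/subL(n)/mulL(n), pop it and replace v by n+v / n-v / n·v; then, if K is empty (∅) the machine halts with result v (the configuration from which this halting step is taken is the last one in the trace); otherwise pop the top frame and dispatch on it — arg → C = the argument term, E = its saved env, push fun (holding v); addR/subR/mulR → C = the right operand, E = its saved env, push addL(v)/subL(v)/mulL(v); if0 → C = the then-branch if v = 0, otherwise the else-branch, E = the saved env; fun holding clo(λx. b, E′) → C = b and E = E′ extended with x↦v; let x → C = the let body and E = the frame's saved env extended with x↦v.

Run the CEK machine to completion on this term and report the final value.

step 0: [C=((λv. ((λu. 1) v)) (-1 - 6)) | E=∅ | K=∅]
step 1: [C=(λv. ((λu. 1) v)) | E=∅ | K=[arg]]
step 2: [C=(-1 - 6) | E=∅ | K=[fun]]
step 3: [C=-1 | E=∅ | K=[subR :: fun]]
step 4: [C=6 | E=∅ | K=[subL(-1) :: fun]]
step 5: [C=((λu. 1) v) | E={v↦-7} | K=∅]
step 6: [C=(λu. 1) | E={v↦-7} | K=[arg]]
step 7: [C=v | E={v↦-7} | K=[fun]]
step 8: [C=1 | E={u↦-7, v↦-7} | K=∅]
→ final value 1

Answer: 1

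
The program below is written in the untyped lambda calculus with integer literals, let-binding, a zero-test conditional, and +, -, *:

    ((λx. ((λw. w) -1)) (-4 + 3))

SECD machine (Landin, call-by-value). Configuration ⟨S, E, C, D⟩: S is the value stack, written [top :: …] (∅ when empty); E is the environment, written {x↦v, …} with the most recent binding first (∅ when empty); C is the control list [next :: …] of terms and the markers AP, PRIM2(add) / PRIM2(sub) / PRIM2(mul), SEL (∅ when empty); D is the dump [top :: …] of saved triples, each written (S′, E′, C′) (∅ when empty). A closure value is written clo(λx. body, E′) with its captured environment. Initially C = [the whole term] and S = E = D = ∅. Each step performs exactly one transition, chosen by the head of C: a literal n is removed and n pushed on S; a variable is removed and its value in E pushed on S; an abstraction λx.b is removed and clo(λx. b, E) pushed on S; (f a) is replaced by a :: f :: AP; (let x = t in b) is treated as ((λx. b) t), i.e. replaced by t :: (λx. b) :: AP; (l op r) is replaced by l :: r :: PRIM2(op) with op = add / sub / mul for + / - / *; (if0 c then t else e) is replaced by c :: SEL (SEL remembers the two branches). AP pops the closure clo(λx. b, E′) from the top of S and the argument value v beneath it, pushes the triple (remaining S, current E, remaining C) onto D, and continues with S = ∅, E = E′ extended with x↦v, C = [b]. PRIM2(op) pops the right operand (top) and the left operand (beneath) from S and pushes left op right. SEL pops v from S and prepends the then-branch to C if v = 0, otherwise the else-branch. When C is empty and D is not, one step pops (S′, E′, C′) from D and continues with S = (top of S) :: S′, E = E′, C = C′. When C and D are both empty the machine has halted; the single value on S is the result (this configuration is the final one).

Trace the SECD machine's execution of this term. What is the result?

Answer: -1

Machine steps:
step 0: <S=∅, E=∅, C=[((λx. ((λw. w) -1)) (-4 + 3))], D=∅>
step 1: <S=∅, E=∅, C=[(-4 + 3) :: (λx. ((λw. w) -1)) :: AP], D=∅>
step 2: <S=∅, E=∅, C=[-4 :: 3 :: PRIM2(add) :: (λx. ((λw. w) -1)) :: AP], D=∅>
step 3: <S=[-4], E=∅, C=[3 :: PRIM2(add) :: (λx. ((λw. w) -1)) :: AP], D=∅>
step 4: <S=[3 :: -4], E=∅, C=[PRIM2(add) :: (λx. ((λw. w) -1)) :: AP], D=∅>
step 5: <S=[-1], E=∅, C=[(λx. ((λw. w) -1)) :: AP], D=∅>
step 6: <S=[clo(λx. ((λw. w) -1), ∅) :: -1], E=∅, C=[AP], D=∅>
step 7: <S=∅, E={x↦-1}, C=[((λw. w) -1)], D=[(∅, ∅, ∅)]>
step 8: <S=∅, E={x↦-1}, C=[-1 :: (λw. w) :: AP], D=[(∅, ∅, ∅)]>
step 9: <S=[-1], E={x↦-1}, C=[(λw. w) :: AP], D=[(∅, ∅, ∅)]>
step 10: <S=[clo(λw. w, {x↦-1}) :: -1], E={x↦-1}, C=[AP], D=[(∅, ∅, ∅)]>
step 11: <S=∅, E={w↦-1, x↦-1}, C=[w], D=[(∅, {x↦-1}, ∅) :: (∅, ∅, ∅)]>
step 12: <S=[-1], E={w↦-1, x↦-1}, C=∅, D=[(∅, {x↦-1}, ∅) :: (∅, ∅, ∅)]>
step 13: <S=[-1], E={x↦-1}, C=∅, D=[(∅, ∅, ∅)]>
step 14: <S=[-1], E=∅, C=∅, D=∅>
→ final value -1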